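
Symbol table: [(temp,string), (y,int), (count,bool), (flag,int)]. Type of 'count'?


Lookup 'count' → type bool


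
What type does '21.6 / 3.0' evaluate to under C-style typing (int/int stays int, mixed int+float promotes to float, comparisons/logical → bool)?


Operand types: float / float
Rule: mixed int/float promotes to float; int/int stays int
Result type: float


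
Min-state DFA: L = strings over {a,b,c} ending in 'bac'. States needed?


Track the longest suffix of input matching a prefix of 'bac': 4 classes (prefixes of length 0..3)
Minimal DFA: 4 states


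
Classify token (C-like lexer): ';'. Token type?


Pattern: delimiter/punctuation
Type: PUNCTUATION


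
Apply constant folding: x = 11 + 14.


11 + 14 = 25 at compile time
Optimized: x = 25


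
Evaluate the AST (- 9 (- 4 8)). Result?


Evaluate inner: (- 4 8) = -4
Evaluate root: (- 9 -4) = 13
Result: 13


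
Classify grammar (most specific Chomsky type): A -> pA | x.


Right-linear: every RHS is a terminal or a terminal followed by one nonterminal
Classification: Type 3 (Regular)


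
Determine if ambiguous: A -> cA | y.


right-linear, alternatives start with distinct terminals 'c' vs 'y': unique leftmost derivation
Unambiguous


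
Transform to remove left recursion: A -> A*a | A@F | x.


Left-recursive alternatives: A*a, A@F; non-recursive: x
Introduce A': A -> xA', A' -> *aA' | @FA' | ε


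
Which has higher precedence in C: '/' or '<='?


'/' is multiplicative (level 10); '<=' is relational (level 7)
Higher level binds tighter
'/' has higher precedence than '<='


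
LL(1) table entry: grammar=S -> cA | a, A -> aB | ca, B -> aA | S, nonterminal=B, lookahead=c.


For [B, c]: 'c' ∈ FIRST(S)
Entry: B -> S


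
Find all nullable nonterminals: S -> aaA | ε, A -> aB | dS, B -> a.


A nonterminal is nullable iff some alternative derives ε (directly, or every symbol in it is nullable)
Nullable: {S}


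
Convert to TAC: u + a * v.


Break into single-operator statements:
t1 = a * v
t2 = u + t1


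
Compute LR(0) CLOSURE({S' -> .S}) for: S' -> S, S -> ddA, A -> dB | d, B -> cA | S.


Start: S' -> .S
For each item with dot before a nonterminal B, add B -> .γ for every B-production
Closure: [S' -> .S, S -> .ddA]


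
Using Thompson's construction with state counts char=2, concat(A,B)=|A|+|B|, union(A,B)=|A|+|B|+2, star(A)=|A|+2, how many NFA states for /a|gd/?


Syntax tree has 3 char leaf(s), 1 union(s), 0 star(s)
chars contribute 3×2 = 6; each union adds +2; each star adds +2
Total: 6 + 2 + 0 = 8 states


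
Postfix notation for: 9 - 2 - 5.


Left to right (same or higher precedence on left)
Postfix: 9 2 - 5 -


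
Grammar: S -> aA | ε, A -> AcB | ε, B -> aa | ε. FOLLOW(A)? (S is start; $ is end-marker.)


$ ∈ FOLLOW(S). For each A -> αBβ: add FIRST(β)\{ε} to FOLLOW(B); if β nullable, add FOLLOW(A).
FOLLOW(A) = {$, c}


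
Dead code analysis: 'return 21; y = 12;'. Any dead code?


statement follows a return and is unreachable
Dead: 'y = 12'


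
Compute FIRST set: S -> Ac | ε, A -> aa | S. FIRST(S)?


Per alternative of S: FIRST(Ac) = {a, c}; FIRST(ε) = {ε}
FIRST(S) = {a, c, ε}


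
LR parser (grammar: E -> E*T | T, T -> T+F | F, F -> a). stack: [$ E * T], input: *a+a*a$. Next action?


handle 'E*T' on top; lookahead ∈ FOLLOW(E) = {*, $}
Action: reduce (E -> E*T)


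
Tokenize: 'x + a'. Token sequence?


Scan left to right, longest-match per lexeme
Tokens: ID(x), OP(+), ID(a)


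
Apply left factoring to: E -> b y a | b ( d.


Common prefix: 'b'
Factored: E -> b E', E' -> y a | ( d


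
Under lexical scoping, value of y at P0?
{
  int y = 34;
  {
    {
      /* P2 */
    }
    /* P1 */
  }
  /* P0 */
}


y declared in the same block as P0
y = 34


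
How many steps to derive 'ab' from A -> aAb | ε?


Derivation: A => aAb => ab
Steps: 2


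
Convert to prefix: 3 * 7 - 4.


left-to-right (same/higher precedence on left): tree is (- (* 3 7) 4)
Prefix: - * 3 7 4


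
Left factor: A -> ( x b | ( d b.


Common prefix: '('
Factored: A -> ( A', A' -> x b | d b


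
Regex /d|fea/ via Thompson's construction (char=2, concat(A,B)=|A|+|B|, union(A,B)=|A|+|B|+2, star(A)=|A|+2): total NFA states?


Syntax tree has 4 char leaf(s), 1 union(s), 0 star(s)
chars contribute 4×2 = 8; each union adds +2; each star adds +2
Total: 8 + 2 + 0 = 10 states


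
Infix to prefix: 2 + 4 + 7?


left-to-right (same/higher precedence on left): tree is (+ (+ 2 4) 7)
Prefix: + + 2 4 7


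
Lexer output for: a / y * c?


Scan left to right, longest-match per lexeme
Tokens: ID(a), OP(/), ID(y), OP(*), ID(c)


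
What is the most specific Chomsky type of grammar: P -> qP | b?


Right-linear: every RHS is a terminal or a terminal followed by one nonterminal
Classification: Type 3 (Regular)


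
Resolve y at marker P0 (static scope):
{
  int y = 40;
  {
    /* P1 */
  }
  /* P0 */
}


y declared in the same block as P0
y = 40


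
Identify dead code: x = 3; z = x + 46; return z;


x is read by z's definition; z is returned
No dead code


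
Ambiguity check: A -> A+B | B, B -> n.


precedence layered via separate nonterminal B: deterministic
Unambiguous


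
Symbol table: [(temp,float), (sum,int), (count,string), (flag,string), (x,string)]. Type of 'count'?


Lookup 'count' → type string


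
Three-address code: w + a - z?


Break into single-operator statements:
t1 = w + a
t2 = t1 - z


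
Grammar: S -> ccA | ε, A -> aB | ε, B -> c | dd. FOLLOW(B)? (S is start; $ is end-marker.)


$ ∈ FOLLOW(S). For each A -> αBβ: add FIRST(β)\{ε} to FOLLOW(B); if β nullable, add FOLLOW(A).
FOLLOW(B) = {$}


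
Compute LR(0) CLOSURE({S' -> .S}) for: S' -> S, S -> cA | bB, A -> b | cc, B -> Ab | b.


Start: S' -> .S
For each item with dot before a nonterminal B, add B -> .γ for every B-production
Closure: [S' -> .S, S -> .cA, S -> .bB]


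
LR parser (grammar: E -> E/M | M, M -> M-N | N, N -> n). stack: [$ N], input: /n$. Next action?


'N' (not preceded by M-) is the handle for M -> N
Action: reduce (M -> N)


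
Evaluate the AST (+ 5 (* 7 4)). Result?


Evaluate inner: (* 7 4) = 28
Evaluate root: (+ 5 28) = 33
Result: 33


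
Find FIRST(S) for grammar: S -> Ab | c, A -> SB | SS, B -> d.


Per alternative of S: FIRST(Ab) = {c}; FIRST(c) = {c}
FIRST(S) = {c}


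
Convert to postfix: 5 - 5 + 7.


Left to right (same or higher precedence on left)
Postfix: 5 5 - 7 +


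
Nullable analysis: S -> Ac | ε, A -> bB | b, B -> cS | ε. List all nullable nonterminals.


A nonterminal is nullable iff some alternative derives ε (directly, or every symbol in it is nullable)
Nullable: {B, S}


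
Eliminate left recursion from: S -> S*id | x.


Left-recursive alternatives: S*id; non-recursive: x
Introduce S': S -> xS', S' -> *idS' | ε


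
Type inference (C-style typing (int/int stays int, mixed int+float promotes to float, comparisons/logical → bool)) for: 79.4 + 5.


Operand types: float + int
Rule: mixed int/float promotes to float; int/int stays int
Result type: float


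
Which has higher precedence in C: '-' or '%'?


'%' is multiplicative (level 10); '-' is additive (level 9)
Higher level binds tighter
'%' has higher precedence than '-'


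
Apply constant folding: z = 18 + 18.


18 + 18 = 36 at compile time
Optimized: z = 36


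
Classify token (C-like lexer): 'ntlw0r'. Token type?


Pattern: letter/underscore followed by alphanumerics, not a keyword
Type: IDENTIFIER


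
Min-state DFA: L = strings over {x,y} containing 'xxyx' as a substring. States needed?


KMP-style automaton: 4 progress states + 1 absorbing accept = 5
Minimal DFA: 5 states


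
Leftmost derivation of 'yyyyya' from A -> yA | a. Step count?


Derivation: A => yA => yyA => yyyA => yyyyA => yyyyyA => yyyyya
Steps: 6


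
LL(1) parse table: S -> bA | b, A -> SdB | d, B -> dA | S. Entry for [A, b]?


For [A, b]: 'b' ∈ FIRST(SdB)
Entry: A -> SdB


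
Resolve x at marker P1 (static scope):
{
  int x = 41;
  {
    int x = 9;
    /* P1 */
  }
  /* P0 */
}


x declared in the same block as P1
x = 9


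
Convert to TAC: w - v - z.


Break into single-operator statements:
t1 = w - v
t2 = t1 - z


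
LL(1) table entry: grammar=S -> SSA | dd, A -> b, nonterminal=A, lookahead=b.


For [A, b]: 'b' ∈ FIRST(b)
Entry: A -> b


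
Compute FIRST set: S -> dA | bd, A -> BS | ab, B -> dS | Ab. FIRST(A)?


Per alternative of A: FIRST(BS) = {a, d}; FIRST(ab) = {a}
FIRST(A) = {a, d}


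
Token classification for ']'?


Pattern: delimiter/punctuation
Type: PUNCTUATION


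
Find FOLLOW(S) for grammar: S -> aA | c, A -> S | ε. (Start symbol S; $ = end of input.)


$ ∈ FOLLOW(S). For each A -> αBβ: add FIRST(β)\{ε} to FOLLOW(B); if β nullable, add FOLLOW(A).
FOLLOW(S) = {$}


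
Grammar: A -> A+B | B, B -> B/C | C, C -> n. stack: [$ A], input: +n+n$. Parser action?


shift '+' to continue A -> A+B
Action: shift


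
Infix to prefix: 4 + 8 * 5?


'*' binds tighter: tree is (+ 4 (* 8 5))
Prefix: + 4 * 8 5


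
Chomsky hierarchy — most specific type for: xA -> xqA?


LHS has context (more than one symbol) and |LHS| ≤ |RHS|
Classification: Type 1 (Context-Sensitive)


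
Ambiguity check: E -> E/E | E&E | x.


'x/x&x' has two parse trees (no precedence encoded between / and &)
Ambiguous


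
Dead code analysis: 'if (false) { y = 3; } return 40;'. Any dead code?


condition is constant false, so the whole block is unreachable
Dead: 'if (false) { y = 3; }'


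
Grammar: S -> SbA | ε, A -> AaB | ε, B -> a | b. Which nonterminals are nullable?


A nonterminal is nullable iff some alternative derives ε (directly, or every symbol in it is nullable)
Nullable: {A, S}


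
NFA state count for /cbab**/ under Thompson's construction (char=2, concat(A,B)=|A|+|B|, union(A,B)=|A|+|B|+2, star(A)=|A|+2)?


Syntax tree has 4 char leaf(s), 0 union(s), 2 star(s)
chars contribute 4×2 = 8; each union adds +2; each star adds +2
Total: 8 + 0 + 4 = 12 states


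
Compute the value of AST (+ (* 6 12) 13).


Evaluate inner: (* 6 12) = 72
Evaluate root: (+ 72 13) = 85
Result: 85


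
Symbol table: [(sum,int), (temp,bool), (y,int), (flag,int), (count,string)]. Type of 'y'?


Lookup 'y' → type int


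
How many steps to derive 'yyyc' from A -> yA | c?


Derivation: A => yA => yyA => yyyA => yyyc
Steps: 4


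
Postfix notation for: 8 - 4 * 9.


* has higher precedence, evaluate 4*9 first
Postfix: 8 4 9 * -


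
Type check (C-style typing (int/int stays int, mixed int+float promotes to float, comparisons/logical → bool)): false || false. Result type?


Operand types: bool || bool
Rule: logical operators take bool operands and yield bool
Result type: bool


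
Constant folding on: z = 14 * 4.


14 * 4 = 56 at compile time
Optimized: z = 56


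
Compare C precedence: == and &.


'==' is equality (level 6); '&' is bitwise AND (level 5)
Higher level binds tighter
'==' has higher precedence than '&'


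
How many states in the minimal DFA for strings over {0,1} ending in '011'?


Track the longest suffix of input matching a prefix of '011': 4 classes (prefixes of length 0..3)
Minimal DFA: 4 states


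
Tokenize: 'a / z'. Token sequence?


Scan left to right, longest-match per lexeme
Tokens: ID(a), OP(/), ID(z)


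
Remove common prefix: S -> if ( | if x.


Common prefix: 'if'
Factored: S -> if S', S' -> ( | x


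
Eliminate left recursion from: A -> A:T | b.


Left-recursive alternatives: A:T; non-recursive: b
Introduce A': A -> bA', A' -> :TA' | ε


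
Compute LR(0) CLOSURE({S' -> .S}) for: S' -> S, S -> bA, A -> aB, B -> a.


Start: S' -> .S
For each item with dot before a nonterminal B, add B -> .γ for every B-production
Closure: [S' -> .S, S -> .bA]


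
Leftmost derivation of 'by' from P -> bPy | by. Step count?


Derivation: P => by
Steps: 1


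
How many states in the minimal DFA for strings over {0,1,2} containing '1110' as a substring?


KMP-style automaton: 4 progress states + 1 absorbing accept = 5
Minimal DFA: 5 states


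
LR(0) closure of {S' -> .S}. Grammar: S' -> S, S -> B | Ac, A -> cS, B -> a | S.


Start: S' -> .S
For each item with dot before a nonterminal B, add B -> .γ for every B-production
Closure: [S' -> .S, S -> .B, S -> .Ac, B -> .a, B -> .S, A -> .cS]


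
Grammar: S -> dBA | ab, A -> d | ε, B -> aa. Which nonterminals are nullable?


A nonterminal is nullable iff some alternative derives ε (directly, or every symbol in it is nullable)
Nullable: {A}


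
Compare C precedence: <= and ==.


'<=' is relational (level 7); '==' is equality (level 6)
Higher level binds tighter
'<=' has higher precedence than '=='


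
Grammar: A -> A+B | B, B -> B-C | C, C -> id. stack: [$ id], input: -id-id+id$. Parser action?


'id' on top is the handle for C -> id
Action: reduce (C -> id)


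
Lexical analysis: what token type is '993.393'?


Pattern: digits with a decimal point
Type: FLOAT_LITERAL


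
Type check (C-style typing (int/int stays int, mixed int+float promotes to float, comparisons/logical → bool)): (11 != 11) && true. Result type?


Operand types: bool && bool
Rule: logical operators take bool operands and yield bool
Result type: bool


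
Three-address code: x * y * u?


Break into single-operator statements:
t1 = x * y
t2 = t1 * u


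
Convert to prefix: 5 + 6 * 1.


'*' binds tighter: tree is (+ 5 (* 6 1))
Prefix: + 5 * 6 1


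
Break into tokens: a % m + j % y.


Scan left to right, longest-match per lexeme
Tokens: ID(a), OP(%), ID(m), OP(+), ID(j), OP(%), ID(y)


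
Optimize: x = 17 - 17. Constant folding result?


17 - 17 = 0 at compile time
Optimized: x = 0


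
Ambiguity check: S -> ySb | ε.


balanced y^n…b^n: each string has a unique parse
Unambiguous


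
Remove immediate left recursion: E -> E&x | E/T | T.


Left-recursive alternatives: E&x, E/T; non-recursive: T
Introduce E': E -> TE', E' -> &xE' | /TE' | ε


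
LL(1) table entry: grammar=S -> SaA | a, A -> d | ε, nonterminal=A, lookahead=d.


For [A, d]: 'd' ∈ FIRST(d)
Entry: A -> d


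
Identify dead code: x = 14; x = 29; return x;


first assignment to x is overwritten before any read
Dead: 'x = 14'


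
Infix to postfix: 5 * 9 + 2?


Left to right (same or higher precedence on left)
Postfix: 5 9 * 2 +


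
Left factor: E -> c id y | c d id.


Common prefix: 'c'
Factored: E -> c E', E' -> id y | d id


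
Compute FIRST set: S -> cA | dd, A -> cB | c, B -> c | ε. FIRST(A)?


Per alternative of A: FIRST(cB) = {c}; FIRST(c) = {c}
FIRST(A) = {c}


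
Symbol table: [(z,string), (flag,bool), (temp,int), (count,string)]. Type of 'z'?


Lookup 'z' → type string


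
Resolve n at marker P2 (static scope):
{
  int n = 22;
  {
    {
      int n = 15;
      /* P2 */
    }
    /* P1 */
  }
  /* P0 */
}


n declared in the same block as P2
n = 15


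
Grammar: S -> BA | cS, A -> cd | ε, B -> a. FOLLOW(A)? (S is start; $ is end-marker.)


$ ∈ FOLLOW(S). For each A -> αBβ: add FIRST(β)\{ε} to FOLLOW(B); if β nullable, add FOLLOW(A).
FOLLOW(A) = {$}


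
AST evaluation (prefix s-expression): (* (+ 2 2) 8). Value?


Evaluate inner: (+ 2 2) = 4
Evaluate root: (* 4 8) = 32
Result: 32


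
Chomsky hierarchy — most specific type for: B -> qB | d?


Right-linear: every RHS is a terminal or a terminal followed by one nonterminal
Classification: Type 3 (Regular)


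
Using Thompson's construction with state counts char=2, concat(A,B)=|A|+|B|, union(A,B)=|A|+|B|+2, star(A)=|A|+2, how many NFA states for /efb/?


Syntax tree has 3 char leaf(s), 0 union(s), 0 star(s)
chars contribute 3×2 = 6; each union adds +2; each star adds +2
Total: 6 + 0 + 0 = 6 states


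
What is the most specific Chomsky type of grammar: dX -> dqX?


LHS has context (more than one symbol) and |LHS| ≤ |RHS|
Classification: Type 1 (Context-Sensitive)


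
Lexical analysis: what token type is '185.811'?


Pattern: digits with a decimal point
Type: FLOAT_LITERAL


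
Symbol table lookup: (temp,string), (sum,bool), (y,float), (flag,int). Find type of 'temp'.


Lookup 'temp' → type string


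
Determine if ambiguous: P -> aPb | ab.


balanced a^n…b^n: each string has a unique parse
Unambiguous


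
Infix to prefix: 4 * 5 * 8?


left-to-right (same/higher precedence on left): tree is (* (* 4 5) 8)
Prefix: * * 4 5 8


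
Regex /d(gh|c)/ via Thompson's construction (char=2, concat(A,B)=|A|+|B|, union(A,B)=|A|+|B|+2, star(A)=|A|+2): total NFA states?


Syntax tree has 4 char leaf(s), 1 union(s), 0 star(s)
chars contribute 4×2 = 8; each union adds +2; each star adds +2
Total: 8 + 2 + 0 = 10 states


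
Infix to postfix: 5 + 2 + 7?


Left to right (same or higher precedence on left)
Postfix: 5 2 + 7 +


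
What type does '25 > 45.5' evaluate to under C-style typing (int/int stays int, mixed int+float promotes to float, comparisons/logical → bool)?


Operand types: int > float
Rule: comparison yields bool
Result type: bool


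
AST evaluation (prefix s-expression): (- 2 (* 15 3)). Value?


Evaluate inner: (* 15 3) = 45
Evaluate root: (- 2 45) = -43
Result: -43


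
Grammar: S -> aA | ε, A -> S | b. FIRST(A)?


Per alternative of A: FIRST(S) = {a, ε}; FIRST(b) = {b}
FIRST(A) = {a, b, ε}


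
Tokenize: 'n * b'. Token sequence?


Scan left to right, longest-match per lexeme
Tokens: ID(n), OP(*), ID(b)


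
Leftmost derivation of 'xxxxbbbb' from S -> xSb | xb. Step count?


Derivation: S => xSb => xxSbb => xxxSbbb => xxxxbbbb
Steps: 4


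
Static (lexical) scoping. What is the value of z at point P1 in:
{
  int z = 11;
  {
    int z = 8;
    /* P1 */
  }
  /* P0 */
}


z declared in the same block as P1
z = 8


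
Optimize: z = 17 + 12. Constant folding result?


17 + 12 = 29 at compile time
Optimized: z = 29


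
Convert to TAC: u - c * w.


Break into single-operator statements:
t1 = c * w
t2 = u - t1


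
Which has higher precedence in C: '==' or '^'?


'==' is equality (level 6); '^' is bitwise XOR (level 4)
Higher level binds tighter
'==' has higher precedence than '^'


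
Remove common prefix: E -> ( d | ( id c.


Common prefix: '('
Factored: E -> ( E', E' -> d | id c


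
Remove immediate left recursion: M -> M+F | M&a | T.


Left-recursive alternatives: M+F, M&a; non-recursive: T
Introduce M': M -> TM', M' -> +FM' | &aM' | ε


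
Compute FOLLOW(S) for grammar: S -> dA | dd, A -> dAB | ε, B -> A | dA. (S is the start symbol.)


$ ∈ FOLLOW(S). For each A -> αBβ: add FIRST(β)\{ε} to FOLLOW(B); if β nullable, add FOLLOW(A).
FOLLOW(S) = {$}


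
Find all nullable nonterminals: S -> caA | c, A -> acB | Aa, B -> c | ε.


A nonterminal is nullable iff some alternative derives ε (directly, or every symbol in it is nullable)
Nullable: {B}


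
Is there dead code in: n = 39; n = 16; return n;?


first assignment to n is overwritten before any read
Dead: 'n = 39'


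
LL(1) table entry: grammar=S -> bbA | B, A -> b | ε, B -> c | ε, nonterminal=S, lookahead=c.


For [S, c]: 'c' ∈ FIRST(B)
Entry: S -> B


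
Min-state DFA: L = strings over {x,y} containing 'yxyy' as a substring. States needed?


KMP-style automaton: 4 progress states + 1 absorbing accept = 5
Minimal DFA: 5 states


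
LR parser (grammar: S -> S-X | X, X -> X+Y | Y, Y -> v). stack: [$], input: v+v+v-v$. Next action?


no handle on stack; shift 'v'
Action: shift


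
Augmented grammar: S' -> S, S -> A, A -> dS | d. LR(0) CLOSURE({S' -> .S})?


Start: S' -> .S
For each item with dot before a nonterminal B, add B -> .γ for every B-production
Closure: [S' -> .S, S -> .A, A -> .dS, A -> .d]


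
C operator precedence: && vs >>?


'>>' is shift (level 8); '&&' is logical AND (level 2)
Higher level binds tighter
'>>' has higher precedence than '&&'


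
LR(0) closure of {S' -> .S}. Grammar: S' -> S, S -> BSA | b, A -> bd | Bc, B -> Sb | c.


Start: S' -> .S
For each item with dot before a nonterminal B, add B -> .γ for every B-production
Closure: [S' -> .S, S -> .BSA, S -> .b, B -> .Sb, B -> .c]


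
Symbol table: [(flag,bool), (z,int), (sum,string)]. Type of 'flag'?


Lookup 'flag' → type bool


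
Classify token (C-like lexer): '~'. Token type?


Pattern: operator symbol
Type: OPERATOR


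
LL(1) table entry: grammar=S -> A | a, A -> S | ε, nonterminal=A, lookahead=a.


For [A, a]: 'a' ∈ FIRST(S)
Entry: A -> S


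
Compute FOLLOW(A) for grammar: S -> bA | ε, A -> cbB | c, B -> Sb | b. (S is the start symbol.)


$ ∈ FOLLOW(S). For each A -> αBβ: add FIRST(β)\{ε} to FOLLOW(B); if β nullable, add FOLLOW(A).
FOLLOW(A) = {$, b}


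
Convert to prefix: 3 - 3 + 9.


left-to-right (same/higher precedence on left): tree is (+ (- 3 3) 9)
Prefix: + - 3 3 9


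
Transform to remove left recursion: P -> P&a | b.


Left-recursive alternatives: P&a; non-recursive: b
Introduce P': P -> bP', P' -> &aP' | ε


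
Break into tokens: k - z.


Scan left to right, longest-match per lexeme
Tokens: ID(k), OP(-), ID(z)


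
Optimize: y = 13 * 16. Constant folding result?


13 * 16 = 208 at compile time
Optimized: y = 208


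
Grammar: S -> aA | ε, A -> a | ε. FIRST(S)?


Per alternative of S: FIRST(aA) = {a}; FIRST(ε) = {ε}
FIRST(S) = {a, ε}


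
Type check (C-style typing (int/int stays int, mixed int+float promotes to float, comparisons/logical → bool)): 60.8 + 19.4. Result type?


Operand types: float + float
Rule: mixed int/float promotes to float; int/int stays int
Result type: float


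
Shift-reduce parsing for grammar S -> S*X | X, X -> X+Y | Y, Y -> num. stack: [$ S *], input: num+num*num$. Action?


no handle ('S*' is not any RHS); shift 'num'
Action: shift


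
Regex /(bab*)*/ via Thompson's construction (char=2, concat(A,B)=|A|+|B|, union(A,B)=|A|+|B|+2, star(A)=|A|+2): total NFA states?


Syntax tree has 3 char leaf(s), 0 union(s), 2 star(s)
chars contribute 3×2 = 6; each union adds +2; each star adds +2
Total: 6 + 0 + 4 = 10 states


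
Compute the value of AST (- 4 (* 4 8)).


Evaluate inner: (* 4 8) = 32
Evaluate root: (- 4 32) = -28
Result: -28


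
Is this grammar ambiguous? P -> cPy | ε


balanced c^n…y^n: each string has a unique parse
Unambiguous


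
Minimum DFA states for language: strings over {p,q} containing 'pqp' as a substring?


KMP-style automaton: 3 progress states + 1 absorbing accept = 4
Minimal DFA: 4 states


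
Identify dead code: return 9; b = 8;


statement follows a return and is unreachable
Dead: 'b = 8'


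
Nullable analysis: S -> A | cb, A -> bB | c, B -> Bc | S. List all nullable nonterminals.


A nonterminal is nullable iff some alternative derives ε (directly, or every symbol in it is nullable)
Nullable: {}


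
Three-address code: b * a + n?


Break into single-operator statements:
t1 = b * a
t2 = t1 + n


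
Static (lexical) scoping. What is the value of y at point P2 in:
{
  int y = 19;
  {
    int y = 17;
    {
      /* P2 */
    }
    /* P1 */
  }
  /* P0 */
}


P2's block does not declare y; resolves to the enclosing declaration at depth 1
y = 17


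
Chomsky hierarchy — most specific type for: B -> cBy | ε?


Single nonterminal LHS, but c^n y^n is not regular
Classification: Type 2 (Context-Free)


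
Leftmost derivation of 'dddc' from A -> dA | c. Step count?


Derivation: A => dA => ddA => dddA => dddc
Steps: 4


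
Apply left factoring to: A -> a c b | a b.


Common prefix: 'a'
Factored: A -> a A', A' -> c b | b


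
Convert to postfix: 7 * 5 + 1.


Left to right (same or higher precedence on left)
Postfix: 7 5 * 1 +


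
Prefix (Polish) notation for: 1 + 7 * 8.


'*' binds tighter: tree is (+ 1 (* 7 8))
Prefix: + 1 * 7 8


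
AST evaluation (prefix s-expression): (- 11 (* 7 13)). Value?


Evaluate inner: (* 7 13) = 91
Evaluate root: (- 11 91) = -80
Result: -80


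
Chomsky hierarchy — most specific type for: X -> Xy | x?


Left-linear: every RHS is a terminal or one nonterminal followed by a terminal
Classification: Type 3 (Regular)


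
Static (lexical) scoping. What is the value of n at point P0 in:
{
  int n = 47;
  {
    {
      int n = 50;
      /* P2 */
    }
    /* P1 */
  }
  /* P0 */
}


n declared in the same block as P0
n = 47


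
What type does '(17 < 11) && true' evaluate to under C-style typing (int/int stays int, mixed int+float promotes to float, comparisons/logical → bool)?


Operand types: bool && bool
Rule: logical operators take bool operands and yield bool
Result type: bool


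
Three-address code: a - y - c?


Break into single-operator statements:
t1 = a - y
t2 = t1 - c


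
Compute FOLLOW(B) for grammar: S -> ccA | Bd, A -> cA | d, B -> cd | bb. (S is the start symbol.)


$ ∈ FOLLOW(S). For each A -> αBβ: add FIRST(β)\{ε} to FOLLOW(B); if β nullable, add FOLLOW(A).
FOLLOW(B) = {d}


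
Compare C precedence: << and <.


'<<' is shift (level 8); '<' is relational (level 7)
Higher level binds tighter
'<<' has higher precedence than '<'


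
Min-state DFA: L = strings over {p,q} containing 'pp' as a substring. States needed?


KMP-style automaton: 2 progress states + 1 absorbing accept = 3
Minimal DFA: 3 states


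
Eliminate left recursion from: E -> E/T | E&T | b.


Left-recursive alternatives: E/T, E&T; non-recursive: b
Introduce E': E -> bE', E' -> /TE' | &TE' | ε


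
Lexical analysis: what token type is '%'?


Pattern: operator symbol
Type: OPERATOR


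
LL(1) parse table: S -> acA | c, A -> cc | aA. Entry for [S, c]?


For [S, c]: 'c' ∈ FIRST(c)
Entry: S -> c


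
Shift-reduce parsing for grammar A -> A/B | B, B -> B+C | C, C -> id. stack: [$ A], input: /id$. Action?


shift '/' to continue A -> A/B
Action: shift


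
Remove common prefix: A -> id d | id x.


Common prefix: 'id'
Factored: A -> id A', A' -> d | x


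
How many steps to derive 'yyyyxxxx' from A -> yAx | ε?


Derivation: A => yAx => yyAxx => yyyAxxx => yyyyAxxxx => yyyyxxxx
Steps: 5


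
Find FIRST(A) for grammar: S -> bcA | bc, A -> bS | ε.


Per alternative of A: FIRST(bS) = {b}; FIRST(ε) = {ε}
FIRST(A) = {b, ε}


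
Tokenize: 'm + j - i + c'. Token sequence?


Scan left to right, longest-match per lexeme
Tokens: ID(m), OP(+), ID(j), OP(-), ID(i), OP(+), ID(c)


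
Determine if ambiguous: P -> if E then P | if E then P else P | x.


dangling else: 'if E then if E then x else x' parses two ways
Ambiguous


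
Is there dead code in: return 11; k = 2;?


statement follows a return and is unreachable
Dead: 'k = 2'


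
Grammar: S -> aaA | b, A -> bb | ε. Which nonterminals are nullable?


A nonterminal is nullable iff some alternative derives ε (directly, or every symbol in it is nullable)
Nullable: {A}


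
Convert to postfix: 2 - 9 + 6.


Left to right (same or higher precedence on left)
Postfix: 2 9 - 6 +


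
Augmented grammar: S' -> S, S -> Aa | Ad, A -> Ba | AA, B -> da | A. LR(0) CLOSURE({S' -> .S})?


Start: S' -> .S
For each item with dot before a nonterminal B, add B -> .γ for every B-production
Closure: [S' -> .S, S -> .Aa, S -> .Ad, A -> .Ba, A -> .AA, B -> .da, B -> .A]


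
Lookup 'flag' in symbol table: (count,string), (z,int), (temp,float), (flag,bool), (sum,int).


Lookup 'flag' → type bool


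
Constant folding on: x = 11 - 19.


11 - 19 = -8 at compile time
Optimized: x = -8


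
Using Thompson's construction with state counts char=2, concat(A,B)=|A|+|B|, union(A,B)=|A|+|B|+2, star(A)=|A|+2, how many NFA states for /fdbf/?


Syntax tree has 4 char leaf(s), 0 union(s), 0 star(s)
chars contribute 4×2 = 8; each union adds +2; each star adds +2
Total: 8 + 0 + 0 = 8 states


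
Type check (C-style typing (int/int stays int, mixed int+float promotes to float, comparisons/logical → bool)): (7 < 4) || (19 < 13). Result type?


Operand types: bool || bool
Rule: logical operators take bool operands and yield bool
Result type: bool


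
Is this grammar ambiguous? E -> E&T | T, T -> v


precedence layered via separate nonterminal T: deterministic
Unambiguous


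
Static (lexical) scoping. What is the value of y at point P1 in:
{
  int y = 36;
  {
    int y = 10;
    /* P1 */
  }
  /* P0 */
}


y declared in the same block as P1
y = 10


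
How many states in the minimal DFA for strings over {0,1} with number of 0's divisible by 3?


Track (count of 0) mod 3: states 0..2, accept at 0
Minimal DFA: 3 states


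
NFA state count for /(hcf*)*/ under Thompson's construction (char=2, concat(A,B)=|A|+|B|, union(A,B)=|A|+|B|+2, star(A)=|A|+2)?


Syntax tree has 3 char leaf(s), 0 union(s), 2 star(s)
chars contribute 3×2 = 6; each union adds +2; each star adds +2
Total: 6 + 0 + 4 = 10 states


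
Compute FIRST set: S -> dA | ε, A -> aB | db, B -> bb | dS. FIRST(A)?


Per alternative of A: FIRST(aB) = {a}; FIRST(db) = {d}
FIRST(A) = {a, d}


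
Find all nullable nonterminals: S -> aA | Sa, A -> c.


A nonterminal is nullable iff some alternative derives ε (directly, or every symbol in it is nullable)
Nullable: {}


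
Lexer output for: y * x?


Scan left to right, longest-match per lexeme
Tokens: ID(y), OP(*), ID(x)


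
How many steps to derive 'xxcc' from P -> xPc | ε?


Derivation: P => xPc => xxPcc => xxcc
Steps: 3


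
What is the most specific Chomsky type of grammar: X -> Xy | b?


Left-linear: every RHS is a terminal or one nonterminal followed by a terminal
Classification: Type 3 (Regular)


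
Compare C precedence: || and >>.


'>>' is shift (level 8); '||' is logical OR (level 1)
Higher level binds tighter
'>>' has higher precedence than '||'


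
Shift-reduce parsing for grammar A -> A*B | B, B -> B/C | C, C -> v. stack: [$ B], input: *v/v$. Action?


lookahead ∉ {/} so B won't extend; reduce A -> B
Action: reduce (A -> B)


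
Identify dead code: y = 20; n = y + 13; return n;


y is read by n's definition; n is returned
No dead code


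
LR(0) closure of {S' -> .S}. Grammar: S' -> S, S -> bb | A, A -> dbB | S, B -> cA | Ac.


Start: S' -> .S
For each item with dot before a nonterminal B, add B -> .γ for every B-production
Closure: [S' -> .S, S -> .bb, S -> .A, A -> .dbB, A -> .S]


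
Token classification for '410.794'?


Pattern: digits with a decimal point
Type: FLOAT_LITERAL


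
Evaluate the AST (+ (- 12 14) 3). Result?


Evaluate inner: (- 12 14) = -2
Evaluate root: (+ -2 3) = 1
Result: 1


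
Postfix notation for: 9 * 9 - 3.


Left to right (same or higher precedence on left)
Postfix: 9 9 * 3 -


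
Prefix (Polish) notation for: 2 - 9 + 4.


left-to-right (same/higher precedence on left): tree is (+ (- 2 9) 4)
Prefix: + - 2 9 4


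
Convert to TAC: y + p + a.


Break into single-operator statements:
t1 = y + p
t2 = t1 + a


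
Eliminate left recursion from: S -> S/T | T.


Left-recursive alternatives: S/T; non-recursive: T
Introduce S': S -> TS', S' -> /TS' | ε


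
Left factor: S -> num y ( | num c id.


Common prefix: 'num'
Factored: S -> num S', S' -> y ( | c id


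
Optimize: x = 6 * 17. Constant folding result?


6 * 17 = 102 at compile time
Optimized: x = 102


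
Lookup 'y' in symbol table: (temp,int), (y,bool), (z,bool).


Lookup 'y' → type bool


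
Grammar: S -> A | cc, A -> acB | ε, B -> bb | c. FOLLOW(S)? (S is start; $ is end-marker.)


$ ∈ FOLLOW(S). For each A -> αBβ: add FIRST(β)\{ε} to FOLLOW(B); if β nullable, add FOLLOW(A).
FOLLOW(S) = {$}


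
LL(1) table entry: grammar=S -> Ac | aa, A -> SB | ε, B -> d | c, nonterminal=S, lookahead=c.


For [S, c]: 'c' ∈ FIRST(Ac)
Entry: S -> Ac


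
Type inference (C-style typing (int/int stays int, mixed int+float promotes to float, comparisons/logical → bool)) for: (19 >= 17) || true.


Operand types: bool || bool
Rule: logical operators take bool operands and yield bool
Result type: bool


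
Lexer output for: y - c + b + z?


Scan left to right, longest-match per lexeme
Tokens: ID(y), OP(-), ID(c), OP(+), ID(b), OP(+), ID(z)


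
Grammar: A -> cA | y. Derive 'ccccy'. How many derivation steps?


Derivation: A => cA => ccA => cccA => ccccA => ccccy
Steps: 5


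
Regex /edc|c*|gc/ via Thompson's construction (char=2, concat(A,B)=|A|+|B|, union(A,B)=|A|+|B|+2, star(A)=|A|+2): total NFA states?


Syntax tree has 6 char leaf(s), 2 union(s), 1 star(s)
chars contribute 6×2 = 12; each union adds +2; each star adds +2
Total: 12 + 4 + 2 = 18 states


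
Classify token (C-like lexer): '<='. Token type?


Pattern: operator symbol
Type: OPERATOR


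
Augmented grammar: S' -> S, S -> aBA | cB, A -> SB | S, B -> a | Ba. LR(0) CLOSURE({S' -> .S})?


Start: S' -> .S
For each item with dot before a nonterminal B, add B -> .γ for every B-production
Closure: [S' -> .S, S -> .aBA, S -> .cB]


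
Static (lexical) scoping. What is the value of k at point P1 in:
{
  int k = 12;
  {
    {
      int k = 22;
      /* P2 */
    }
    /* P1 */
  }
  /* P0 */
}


P1's block does not declare k; resolves to the enclosing declaration at depth 0
k = 12


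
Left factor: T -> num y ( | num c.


Common prefix: 'num'
Factored: T -> num T', T' -> y ( | c


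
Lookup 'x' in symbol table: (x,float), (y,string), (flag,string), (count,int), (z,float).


Lookup 'x' → type float


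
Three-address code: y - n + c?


Break into single-operator statements:
t1 = y - n
t2 = t1 + c


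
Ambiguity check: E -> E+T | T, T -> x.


precedence layered via separate nonterminal T: deterministic
Unambiguous


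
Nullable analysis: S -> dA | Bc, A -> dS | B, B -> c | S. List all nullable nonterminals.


A nonterminal is nullable iff some alternative derives ε (directly, or every symbol in it is nullable)
Nullable: {}


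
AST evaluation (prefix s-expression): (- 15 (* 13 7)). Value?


Evaluate inner: (* 13 7) = 91
Evaluate root: (- 15 91) = -76
Result: -76


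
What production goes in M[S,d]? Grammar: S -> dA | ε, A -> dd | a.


For [S, d]: 'd' ∈ FIRST(dA)
Entry: S -> dA


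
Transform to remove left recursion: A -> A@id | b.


Left-recursive alternatives: A@id; non-recursive: b
Introduce A': A -> bA', A' -> @idA' | ε


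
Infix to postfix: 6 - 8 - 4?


Left to right (same or higher precedence on left)
Postfix: 6 8 - 4 -


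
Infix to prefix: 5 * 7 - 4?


left-to-right (same/higher precedence on left): tree is (- (* 5 7) 4)
Prefix: - * 5 7 4


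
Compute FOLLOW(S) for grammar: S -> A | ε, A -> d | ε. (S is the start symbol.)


$ ∈ FOLLOW(S). For each A -> αBβ: add FIRST(β)\{ε} to FOLLOW(B); if β nullable, add FOLLOW(A).
FOLLOW(S) = {$}


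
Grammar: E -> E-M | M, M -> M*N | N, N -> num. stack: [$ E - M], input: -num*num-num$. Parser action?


handle 'E-M' on top; lookahead ∈ FOLLOW(E) = {-, $}
Action: reduce (E -> E-M)


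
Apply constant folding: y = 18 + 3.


18 + 3 = 21 at compile time
Optimized: y = 21


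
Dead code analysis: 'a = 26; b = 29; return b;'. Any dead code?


a is assigned but never read
Dead: 'a = 26'


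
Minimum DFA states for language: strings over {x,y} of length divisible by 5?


Track length mod 5: states 0..4, accept at 0
Minimal DFA: 5 states


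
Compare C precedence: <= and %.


'%' is multiplicative (level 10); '<=' is relational (level 7)
Higher level binds tighter
'%' has higher precedence than '<='


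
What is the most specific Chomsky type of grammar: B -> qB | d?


Right-linear: every RHS is a terminal or a terminal followed by one nonterminal
Classification: Type 3 (Regular)


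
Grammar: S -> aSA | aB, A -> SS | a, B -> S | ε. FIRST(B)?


Per alternative of B: FIRST(S) = {a}; FIRST(ε) = {ε}
FIRST(B) = {a, ε}


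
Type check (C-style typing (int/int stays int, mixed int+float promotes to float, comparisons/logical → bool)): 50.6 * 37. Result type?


Operand types: float * int
Rule: mixed int/float promotes to float; int/int stays int
Result type: float


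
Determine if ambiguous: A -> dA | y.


right-linear, alternatives start with distinct terminals 'd' vs 'y': unique leftmost derivation
Unambiguous


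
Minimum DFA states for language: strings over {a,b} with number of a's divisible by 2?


Track (count of a) mod 2: states 0..1, accept at 0
Minimal DFA: 2 states


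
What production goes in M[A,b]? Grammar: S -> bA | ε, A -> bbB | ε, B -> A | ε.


For [A, b]: 'b' ∈ FIRST(bbB)
Entry: A -> bbB


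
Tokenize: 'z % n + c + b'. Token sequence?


Scan left to right, longest-match per lexeme
Tokens: ID(z), OP(%), ID(n), OP(+), ID(c), OP(+), ID(b)


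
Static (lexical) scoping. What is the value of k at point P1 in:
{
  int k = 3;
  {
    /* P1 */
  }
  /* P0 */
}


P1's block does not declare k; resolves to the enclosing declaration at depth 0
k = 3


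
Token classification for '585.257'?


Pattern: digits with a decimal point
Type: FLOAT_LITERAL


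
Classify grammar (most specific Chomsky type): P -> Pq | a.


Left-linear: every RHS is a terminal or one nonterminal followed by a terminal
Classification: Type 3 (Regular)


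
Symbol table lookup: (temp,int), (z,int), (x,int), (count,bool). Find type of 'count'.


Lookup 'count' → type bool


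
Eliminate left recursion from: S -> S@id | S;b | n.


Left-recursive alternatives: S@id, S;b; non-recursive: n
Introduce S': S -> nS', S' -> @idS' | ;bS' | ε


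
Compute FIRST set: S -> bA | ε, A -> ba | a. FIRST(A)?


Per alternative of A: FIRST(ba) = {b}; FIRST(a) = {a}
FIRST(A) = {a, b}


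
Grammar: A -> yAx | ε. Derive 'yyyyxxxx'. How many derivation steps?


Derivation: A => yAx => yyAxx => yyyAxxx => yyyyAxxxx => yyyyxxxx
Steps: 5


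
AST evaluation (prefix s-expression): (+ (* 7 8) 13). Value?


Evaluate inner: (* 7 8) = 56
Evaluate root: (+ 56 13) = 69
Result: 69


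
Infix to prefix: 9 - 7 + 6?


left-to-right (same/higher precedence on left): tree is (+ (- 9 7) 6)
Prefix: + - 9 7 6


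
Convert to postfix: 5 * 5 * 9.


Left to right (same or higher precedence on left)
Postfix: 5 5 * 9 *


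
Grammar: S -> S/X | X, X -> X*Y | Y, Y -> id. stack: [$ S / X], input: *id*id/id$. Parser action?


'*' can extend X; shift to build X -> X*Y
Action: shift


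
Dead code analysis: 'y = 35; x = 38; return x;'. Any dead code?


y is assigned but never read
Dead: 'y = 35'


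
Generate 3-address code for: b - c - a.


Break into single-operator statements:
t1 = b - c
t2 = t1 - a


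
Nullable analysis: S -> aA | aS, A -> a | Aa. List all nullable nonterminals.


A nonterminal is nullable iff some alternative derives ε (directly, or every symbol in it is nullable)
Nullable: {}


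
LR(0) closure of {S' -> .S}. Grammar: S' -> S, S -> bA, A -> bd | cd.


Start: S' -> .S
For each item with dot before a nonterminal B, add B -> .γ for every B-production
Closure: [S' -> .S, S -> .bA]
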